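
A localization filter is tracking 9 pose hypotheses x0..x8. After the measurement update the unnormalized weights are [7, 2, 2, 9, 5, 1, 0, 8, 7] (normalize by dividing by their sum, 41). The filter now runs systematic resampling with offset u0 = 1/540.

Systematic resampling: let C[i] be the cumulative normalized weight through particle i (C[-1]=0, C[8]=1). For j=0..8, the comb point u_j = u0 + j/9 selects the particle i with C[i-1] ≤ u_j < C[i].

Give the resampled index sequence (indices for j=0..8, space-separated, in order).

C = [7/41, 9/41, 11/41, 20/41, 25/41, 26/41, 26/41, 34/41, 1]
j=0: u_0=1/540 ∈ [0, 7/41) → index 0
j=1: u_1=61/540 ∈ [0, 7/41) → index 0
j=2: u_2=121/540 ∈ [9/41, 11/41) → index 2
j=3: u_3=181/540 ∈ [11/41, 20/41) → index 3
j=4: u_4=241/540 ∈ [11/41, 20/41) → index 3
j=5: u_5=301/540 ∈ [20/41, 25/41) → index 4
j=6: u_6=361/540 ∈ [26/41, 34/41) → index 7
j=7: u_7=421/540 ∈ [26/41, 34/41) → index 7
j=8: u_8=481/540 ∈ [34/41, 1) → index 8

0 0 2 3 3 4 7 7 8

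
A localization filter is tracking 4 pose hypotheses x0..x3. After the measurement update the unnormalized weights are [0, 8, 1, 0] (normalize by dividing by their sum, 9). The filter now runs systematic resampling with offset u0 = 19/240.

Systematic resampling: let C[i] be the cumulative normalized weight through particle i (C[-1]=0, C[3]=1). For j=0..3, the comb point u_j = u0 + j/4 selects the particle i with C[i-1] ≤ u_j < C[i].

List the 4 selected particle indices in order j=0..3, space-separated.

1 1 1 1

C = [0, 8/9, 1, 1]
j=0: u_0=19/240 ∈ [0, 8/9) → index 1
j=1: u_1=79/240 ∈ [0, 8/9) → index 1
j=2: u_2=139/240 ∈ [0, 8/9) → index 1
j=3: u_3=199/240 ∈ [0, 8/9) → index 1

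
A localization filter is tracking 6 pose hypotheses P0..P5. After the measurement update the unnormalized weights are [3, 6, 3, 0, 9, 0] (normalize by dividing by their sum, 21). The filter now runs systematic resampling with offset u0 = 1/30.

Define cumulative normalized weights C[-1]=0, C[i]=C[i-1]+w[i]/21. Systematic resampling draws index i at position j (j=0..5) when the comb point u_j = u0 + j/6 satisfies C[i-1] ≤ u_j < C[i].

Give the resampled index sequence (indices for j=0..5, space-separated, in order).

0 1 1 2 4 4

C = [1/7, 3/7, 4/7, 4/7, 1, 1]
j=0: u_0=1/30 ∈ [0, 1/7) → index 0
j=1: u_1=1/5 ∈ [1/7, 3/7) → index 1
j=2: u_2=11/30 ∈ [1/7, 3/7) → index 1
j=3: u_3=8/15 ∈ [3/7, 4/7) → index 2
j=4: u_4=7/10 ∈ [4/7, 1) → index 4
j=5: u_5=13/15 ∈ [4/7, 1) → index 4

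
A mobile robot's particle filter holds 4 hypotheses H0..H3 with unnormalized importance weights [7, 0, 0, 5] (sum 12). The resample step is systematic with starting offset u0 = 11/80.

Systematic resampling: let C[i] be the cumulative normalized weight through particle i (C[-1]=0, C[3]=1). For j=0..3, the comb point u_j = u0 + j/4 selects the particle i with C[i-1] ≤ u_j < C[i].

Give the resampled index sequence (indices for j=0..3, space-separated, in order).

0 0 3 3

C = [7/12, 7/12, 7/12, 1]
j=0: u_0=11/80 ∈ [0, 7/12) → index 0
j=1: u_1=31/80 ∈ [0, 7/12) → index 0
j=2: u_2=51/80 ∈ [7/12, 1) → index 3
j=3: u_3=71/80 ∈ [7/12, 1) → index 3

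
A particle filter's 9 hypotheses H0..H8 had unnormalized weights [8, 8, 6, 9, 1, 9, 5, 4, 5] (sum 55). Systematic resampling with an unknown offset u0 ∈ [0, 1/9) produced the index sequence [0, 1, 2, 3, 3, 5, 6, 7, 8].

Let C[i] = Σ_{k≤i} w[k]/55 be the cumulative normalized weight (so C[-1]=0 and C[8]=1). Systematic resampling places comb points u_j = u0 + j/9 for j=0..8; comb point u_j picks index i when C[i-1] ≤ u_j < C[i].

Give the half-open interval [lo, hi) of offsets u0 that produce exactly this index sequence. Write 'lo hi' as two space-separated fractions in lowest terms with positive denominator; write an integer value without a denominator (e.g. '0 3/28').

13/165 1/9

C = [8/55, 16/55, 2/5, 31/55, 32/55, 41/55, 46/55, 10/11, 1]
j=0 picked index 0: u0 ∈ [0, 8/55)
j=1 picked index 1: u0 ∈ [17/495, 89/495)
j=2 picked index 2: u0 ∈ [34/495, 8/45)
j=3 picked index 3: u0 ∈ [1/15, 38/165)
j=4 picked index 3: u0 ∈ [-2/45, 59/495)
j=5 picked index 5: u0 ∈ [13/495, 94/495)
j=6 picked index 6: u0 ∈ [13/165, 28/165)
j=7 picked index 7: u0 ∈ [29/495, 13/99)
j=8 picked index 8: u0 ∈ [2/99, 1/9)
intersection: [13/165, 1/9)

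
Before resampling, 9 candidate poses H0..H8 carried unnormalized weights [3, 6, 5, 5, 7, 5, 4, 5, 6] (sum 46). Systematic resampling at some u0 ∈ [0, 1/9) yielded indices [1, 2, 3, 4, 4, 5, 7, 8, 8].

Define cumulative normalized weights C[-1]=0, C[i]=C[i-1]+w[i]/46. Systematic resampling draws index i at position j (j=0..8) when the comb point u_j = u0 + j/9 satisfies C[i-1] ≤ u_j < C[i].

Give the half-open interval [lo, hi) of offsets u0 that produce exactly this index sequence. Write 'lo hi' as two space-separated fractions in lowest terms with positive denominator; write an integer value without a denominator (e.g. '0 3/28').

13/138 1/9

C = [3/46, 9/46, 7/23, 19/46, 13/23, 31/46, 35/46, 20/23, 1]
j=0 picked index 1: u0 ∈ [3/46, 9/46)
j=1 picked index 2: u0 ∈ [35/414, 40/207)
j=2 picked index 3: u0 ∈ [17/207, 79/414)
j=3 picked index 4: u0 ∈ [11/138, 16/69)
j=4 picked index 4: u0 ∈ [-13/414, 25/207)
j=5 picked index 5: u0 ∈ [2/207, 49/414)
j=6 picked index 7: u0 ∈ [13/138, 14/69)
j=7 picked index 8: u0 ∈ [19/207, 2/9)
j=8 picked index 8: u0 ∈ [-4/207, 1/9)
intersection: [13/138, 1/9)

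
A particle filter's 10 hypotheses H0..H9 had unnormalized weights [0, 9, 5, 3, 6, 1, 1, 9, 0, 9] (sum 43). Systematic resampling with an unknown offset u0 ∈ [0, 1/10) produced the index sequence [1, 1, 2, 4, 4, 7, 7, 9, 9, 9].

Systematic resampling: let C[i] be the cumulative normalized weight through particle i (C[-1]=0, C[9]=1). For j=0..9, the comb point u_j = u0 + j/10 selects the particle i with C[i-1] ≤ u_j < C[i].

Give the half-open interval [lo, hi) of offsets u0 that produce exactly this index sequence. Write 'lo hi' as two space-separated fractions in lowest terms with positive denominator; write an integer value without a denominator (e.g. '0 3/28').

C = [0, 9/43, 14/43, 17/43, 23/43, 24/43, 25/43, 34/43, 34/43, 1]
j=0 picked index 1: u0 ∈ [0, 9/43)
j=1 picked index 1: u0 ∈ [-1/10, 47/430)
j=2 picked index 2: u0 ∈ [2/215, 27/215)
j=3 picked index 4: u0 ∈ [41/430, 101/430)
j=4 picked index 4: u0 ∈ [-1/215, 29/215)
j=5 picked index 7: u0 ∈ [7/86, 25/86)
j=6 picked index 7: u0 ∈ [-4/215, 41/215)
j=7 picked index 9: u0 ∈ [39/430, 3/10)
j=8 picked index 9: u0 ∈ [-2/215, 1/5)
j=9 picked index 9: u0 ∈ [-47/430, 1/10)
intersection: [41/430, 1/10)

41/430 1/10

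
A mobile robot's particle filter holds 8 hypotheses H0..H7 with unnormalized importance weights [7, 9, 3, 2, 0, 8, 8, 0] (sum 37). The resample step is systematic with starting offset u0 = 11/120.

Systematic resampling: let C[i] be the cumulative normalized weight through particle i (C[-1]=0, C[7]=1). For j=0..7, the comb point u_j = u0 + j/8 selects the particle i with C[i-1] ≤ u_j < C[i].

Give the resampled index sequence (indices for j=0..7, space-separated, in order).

C = [7/37, 16/37, 19/37, 21/37, 21/37, 29/37, 1, 1]
j=0: u_0=11/120 ∈ [0, 7/37) → index 0
j=1: u_1=13/60 ∈ [7/37, 16/37) → index 1
j=2: u_2=41/120 ∈ [7/37, 16/37) → index 1
j=3: u_3=7/15 ∈ [16/37, 19/37) → index 2
j=4: u_4=71/120 ∈ [21/37, 29/37) → index 5
j=5: u_5=43/60 ∈ [21/37, 29/37) → index 5
j=6: u_6=101/120 ∈ [29/37, 1) → index 6
j=7: u_7=29/30 ∈ [29/37, 1) → index 6

0 1 1 2 5 5 6 6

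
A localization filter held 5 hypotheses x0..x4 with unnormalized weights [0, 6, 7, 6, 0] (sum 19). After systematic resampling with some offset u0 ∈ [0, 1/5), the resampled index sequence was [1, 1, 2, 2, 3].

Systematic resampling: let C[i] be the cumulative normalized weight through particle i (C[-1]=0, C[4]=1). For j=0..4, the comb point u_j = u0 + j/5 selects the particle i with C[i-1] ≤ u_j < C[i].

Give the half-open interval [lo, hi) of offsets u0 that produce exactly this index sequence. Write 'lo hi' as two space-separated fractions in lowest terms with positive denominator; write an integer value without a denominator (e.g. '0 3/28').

C = [0, 6/19, 13/19, 1, 1]
j=0 picked index 1: u0 ∈ [0, 6/19)
j=1 picked index 1: u0 ∈ [-1/5, 11/95)
j=2 picked index 2: u0 ∈ [-8/95, 27/95)
j=3 picked index 2: u0 ∈ [-27/95, 8/95)
j=4 picked index 3: u0 ∈ [-11/95, 1/5)
intersection: [0, 8/95)

0 8/95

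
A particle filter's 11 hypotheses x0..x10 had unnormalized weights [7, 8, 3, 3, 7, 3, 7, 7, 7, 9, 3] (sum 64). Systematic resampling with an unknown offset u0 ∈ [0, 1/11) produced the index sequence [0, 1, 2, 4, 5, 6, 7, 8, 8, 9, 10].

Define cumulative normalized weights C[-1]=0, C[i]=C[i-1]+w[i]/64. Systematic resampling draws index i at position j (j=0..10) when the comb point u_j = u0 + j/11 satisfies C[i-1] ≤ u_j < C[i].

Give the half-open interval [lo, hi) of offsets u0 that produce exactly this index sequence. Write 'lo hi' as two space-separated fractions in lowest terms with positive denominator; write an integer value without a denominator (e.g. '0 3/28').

13/176 15/176

C = [7/64, 15/64, 9/32, 21/64, 7/16, 31/64, 19/32, 45/64, 13/16, 61/64, 1]
j=0 picked index 0: u0 ∈ [0, 7/64)
j=1 picked index 1: u0 ∈ [13/704, 101/704)
j=2 picked index 2: u0 ∈ [37/704, 35/352)
j=3 picked index 4: u0 ∈ [39/704, 29/176)
j=4 picked index 5: u0 ∈ [13/176, 85/704)
j=5 picked index 6: u0 ∈ [21/704, 49/352)
j=6 picked index 7: u0 ∈ [17/352, 111/704)
j=7 picked index 8: u0 ∈ [47/704, 31/176)
j=8 picked index 8: u0 ∈ [-17/704, 15/176)
j=9 picked index 9: u0 ∈ [-1/176, 95/704)
j=10 picked index 10: u0 ∈ [31/704, 1/11)
intersection: [13/176, 15/176)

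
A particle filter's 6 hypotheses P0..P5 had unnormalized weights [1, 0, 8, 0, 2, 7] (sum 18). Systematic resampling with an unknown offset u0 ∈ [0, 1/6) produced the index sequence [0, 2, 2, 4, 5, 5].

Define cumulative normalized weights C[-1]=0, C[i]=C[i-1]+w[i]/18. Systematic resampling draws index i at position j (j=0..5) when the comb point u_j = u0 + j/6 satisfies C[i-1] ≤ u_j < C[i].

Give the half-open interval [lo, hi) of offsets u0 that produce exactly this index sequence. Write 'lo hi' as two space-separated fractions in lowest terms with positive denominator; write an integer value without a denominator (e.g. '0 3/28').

0 1/18

C = [1/18, 1/18, 1/2, 1/2, 11/18, 1]
j=0 picked index 0: u0 ∈ [0, 1/18)
j=1 picked index 2: u0 ∈ [-1/9, 1/3)
j=2 picked index 2: u0 ∈ [-5/18, 1/6)
j=3 picked index 4: u0 ∈ [0, 1/9)
j=4 picked index 5: u0 ∈ [-1/18, 1/3)
j=5 picked index 5: u0 ∈ [-2/9, 1/6)
intersection: [0, 1/18)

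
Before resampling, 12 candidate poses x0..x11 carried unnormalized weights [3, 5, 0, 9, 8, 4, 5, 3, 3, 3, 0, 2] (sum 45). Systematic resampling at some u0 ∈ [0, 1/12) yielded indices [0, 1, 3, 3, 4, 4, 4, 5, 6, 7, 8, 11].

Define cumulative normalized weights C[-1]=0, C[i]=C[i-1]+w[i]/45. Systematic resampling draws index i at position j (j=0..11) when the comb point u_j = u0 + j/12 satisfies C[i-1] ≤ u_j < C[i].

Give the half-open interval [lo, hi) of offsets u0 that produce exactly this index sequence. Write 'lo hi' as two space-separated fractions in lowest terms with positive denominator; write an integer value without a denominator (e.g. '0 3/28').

C = [1/15, 8/45, 8/45, 17/45, 5/9, 29/45, 34/45, 37/45, 8/9, 43/45, 43/45, 1]
j=0 picked index 0: u0 ∈ [0, 1/15)
j=1 picked index 1: u0 ∈ [-1/60, 17/180)
j=2 picked index 3: u0 ∈ [1/90, 19/90)
j=3 picked index 3: u0 ∈ [-13/180, 23/180)
j=4 picked index 4: u0 ∈ [2/45, 2/9)
j=5 picked index 4: u0 ∈ [-7/180, 5/36)
j=6 picked index 4: u0 ∈ [-11/90, 1/18)
j=7 picked index 5: u0 ∈ [-1/36, 11/180)
j=8 picked index 6: u0 ∈ [-1/45, 4/45)
j=9 picked index 7: u0 ∈ [1/180, 13/180)
j=10 picked index 8: u0 ∈ [-1/90, 1/18)
j=11 picked index 11: u0 ∈ [7/180, 1/12)
intersection: [2/45, 1/18)

2/45 1/18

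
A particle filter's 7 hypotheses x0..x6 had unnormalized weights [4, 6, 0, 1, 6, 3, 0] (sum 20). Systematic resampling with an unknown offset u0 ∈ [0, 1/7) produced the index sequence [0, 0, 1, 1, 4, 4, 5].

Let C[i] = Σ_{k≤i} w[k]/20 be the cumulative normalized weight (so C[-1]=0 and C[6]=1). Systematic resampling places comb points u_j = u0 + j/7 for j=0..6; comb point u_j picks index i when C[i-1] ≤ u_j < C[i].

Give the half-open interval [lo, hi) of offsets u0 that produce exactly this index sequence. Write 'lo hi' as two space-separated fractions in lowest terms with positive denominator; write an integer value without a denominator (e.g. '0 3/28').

C = [1/5, 1/2, 1/2, 11/20, 17/20, 1, 1]
j=0 picked index 0: u0 ∈ [0, 1/5)
j=1 picked index 0: u0 ∈ [-1/7, 2/35)
j=2 picked index 1: u0 ∈ [-3/35, 3/14)
j=3 picked index 1: u0 ∈ [-8/35, 1/14)
j=4 picked index 4: u0 ∈ [-3/140, 39/140)
j=5 picked index 4: u0 ∈ [-23/140, 19/140)
j=6 picked index 5: u0 ∈ [-1/140, 1/7)
intersection: [0, 2/35)

0 2/35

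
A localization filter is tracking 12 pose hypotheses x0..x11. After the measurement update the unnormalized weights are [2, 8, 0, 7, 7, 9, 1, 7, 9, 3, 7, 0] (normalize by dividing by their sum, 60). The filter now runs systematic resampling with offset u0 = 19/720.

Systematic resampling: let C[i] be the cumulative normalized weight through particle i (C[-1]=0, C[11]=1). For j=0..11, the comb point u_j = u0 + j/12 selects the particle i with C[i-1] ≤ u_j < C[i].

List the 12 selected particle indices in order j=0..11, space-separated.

0 1 3 3 4 5 5 7 8 8 9 10

C = [1/30, 1/6, 1/6, 17/60, 2/5, 11/20, 17/30, 41/60, 5/6, 53/60, 1, 1]
j=0: u_0=19/720 ∈ [0, 1/30) → index 0
j=1: u_1=79/720 ∈ [1/30, 1/6) → index 1
j=2: u_2=139/720 ∈ [1/6, 17/60) → index 3
j=3: u_3=199/720 ∈ [1/6, 17/60) → index 3
j=4: u_4=259/720 ∈ [17/60, 2/5) → index 4
j=5: u_5=319/720 ∈ [2/5, 11/20) → index 5
j=6: u_6=379/720 ∈ [2/5, 11/20) → index 5
j=7: u_7=439/720 ∈ [17/30, 41/60) → index 7
j=8: u_8=499/720 ∈ [41/60, 5/6) → index 8
j=9: u_9=559/720 ∈ [41/60, 5/6) → index 8
j=10: u_10=619/720 ∈ [5/6, 53/60) → index 9
j=11: u_11=679/720 ∈ [53/60, 1) → index 10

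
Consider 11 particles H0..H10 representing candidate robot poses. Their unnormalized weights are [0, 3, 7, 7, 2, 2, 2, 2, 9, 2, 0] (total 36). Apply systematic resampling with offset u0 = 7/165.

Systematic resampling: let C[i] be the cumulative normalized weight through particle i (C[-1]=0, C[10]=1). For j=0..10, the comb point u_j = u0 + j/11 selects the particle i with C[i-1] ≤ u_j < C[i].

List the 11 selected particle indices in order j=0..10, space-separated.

C = [0, 1/12, 5/18, 17/36, 19/36, 7/12, 23/36, 25/36, 17/18, 1, 1]
j=0: u_0=7/165 ∈ [0, 1/12) → index 1
j=1: u_1=2/15 ∈ [1/12, 5/18) → index 2
j=2: u_2=37/165 ∈ [1/12, 5/18) → index 2
j=3: u_3=52/165 ∈ [5/18, 17/36) → index 3
j=4: u_4=67/165 ∈ [5/18, 17/36) → index 3
j=5: u_5=82/165 ∈ [17/36, 19/36) → index 4
j=6: u_6=97/165 ∈ [7/12, 23/36) → index 6
j=7: u_7=112/165 ∈ [23/36, 25/36) → index 7
j=8: u_8=127/165 ∈ [25/36, 17/18) → index 8
j=9: u_9=142/165 ∈ [25/36, 17/18) → index 8
j=10: u_10=157/165 ∈ [17/18, 1) → index 9

1 2 2 3 3 4 6 7 8 8 9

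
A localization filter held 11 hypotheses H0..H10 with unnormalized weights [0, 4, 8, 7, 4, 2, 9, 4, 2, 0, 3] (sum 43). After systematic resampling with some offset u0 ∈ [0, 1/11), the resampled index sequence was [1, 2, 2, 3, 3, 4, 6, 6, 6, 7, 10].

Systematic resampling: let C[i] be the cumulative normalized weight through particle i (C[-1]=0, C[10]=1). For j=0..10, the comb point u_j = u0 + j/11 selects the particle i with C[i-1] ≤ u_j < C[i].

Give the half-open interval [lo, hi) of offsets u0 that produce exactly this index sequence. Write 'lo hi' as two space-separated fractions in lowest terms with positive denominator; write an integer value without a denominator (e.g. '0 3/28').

C = [0, 4/43, 12/43, 19/43, 23/43, 25/43, 34/43, 38/43, 40/43, 40/43, 1]
j=0 picked index 1: u0 ∈ [0, 4/43)
j=1 picked index 2: u0 ∈ [1/473, 89/473)
j=2 picked index 2: u0 ∈ [-42/473, 46/473)
j=3 picked index 3: u0 ∈ [3/473, 80/473)
j=4 picked index 3: u0 ∈ [-40/473, 37/473)
j=5 picked index 4: u0 ∈ [-6/473, 38/473)
j=6 picked index 6: u0 ∈ [17/473, 116/473)
j=7 picked index 6: u0 ∈ [-26/473, 73/473)
j=8 picked index 6: u0 ∈ [-69/473, 30/473)
j=9 picked index 7: u0 ∈ [-13/473, 31/473)
j=10 picked index 10: u0 ∈ [10/473, 1/11)
intersection: [17/473, 30/473)

17/473 30/473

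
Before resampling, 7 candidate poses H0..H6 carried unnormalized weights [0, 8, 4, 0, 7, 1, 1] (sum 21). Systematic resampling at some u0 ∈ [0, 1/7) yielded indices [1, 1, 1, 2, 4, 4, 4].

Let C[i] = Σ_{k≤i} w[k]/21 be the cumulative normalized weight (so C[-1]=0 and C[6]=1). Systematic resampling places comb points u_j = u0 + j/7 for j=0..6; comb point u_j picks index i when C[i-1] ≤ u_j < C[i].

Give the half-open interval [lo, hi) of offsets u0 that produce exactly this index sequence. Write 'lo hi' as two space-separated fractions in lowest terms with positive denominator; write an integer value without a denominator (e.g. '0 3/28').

0 1/21

C = [0, 8/21, 4/7, 4/7, 19/21, 20/21, 1]
j=0 picked index 1: u0 ∈ [0, 8/21)
j=1 picked index 1: u0 ∈ [-1/7, 5/21)
j=2 picked index 1: u0 ∈ [-2/7, 2/21)
j=3 picked index 2: u0 ∈ [-1/21, 1/7)
j=4 picked index 4: u0 ∈ [0, 1/3)
j=5 picked index 4: u0 ∈ [-1/7, 4/21)
j=6 picked index 4: u0 ∈ [-2/7, 1/21)
intersection: [0, 1/21)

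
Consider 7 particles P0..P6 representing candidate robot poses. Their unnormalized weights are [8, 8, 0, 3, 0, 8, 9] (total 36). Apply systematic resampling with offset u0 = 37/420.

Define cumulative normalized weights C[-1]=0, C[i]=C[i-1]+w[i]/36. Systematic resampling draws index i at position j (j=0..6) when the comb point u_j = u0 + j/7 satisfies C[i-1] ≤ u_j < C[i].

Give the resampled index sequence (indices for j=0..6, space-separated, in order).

0 1 1 3 5 6 6

C = [2/9, 4/9, 4/9, 19/36, 19/36, 3/4, 1]
j=0: u_0=37/420 ∈ [0, 2/9) → index 0
j=1: u_1=97/420 ∈ [2/9, 4/9) → index 1
j=2: u_2=157/420 ∈ [2/9, 4/9) → index 1
j=3: u_3=31/60 ∈ [4/9, 19/36) → index 3
j=4: u_4=277/420 ∈ [19/36, 3/4) → index 5
j=5: u_5=337/420 ∈ [3/4, 1) → index 6
j=6: u_6=397/420 ∈ [3/4, 1) → index 6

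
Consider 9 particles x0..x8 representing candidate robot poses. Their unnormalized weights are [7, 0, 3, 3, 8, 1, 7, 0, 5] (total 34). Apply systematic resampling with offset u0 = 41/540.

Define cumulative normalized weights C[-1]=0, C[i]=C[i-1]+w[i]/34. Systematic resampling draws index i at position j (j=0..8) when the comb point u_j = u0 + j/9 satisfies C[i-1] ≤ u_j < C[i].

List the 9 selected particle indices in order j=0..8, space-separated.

0 0 3 4 4 5 6 8 8

C = [7/34, 7/34, 5/17, 13/34, 21/34, 11/17, 29/34, 29/34, 1]
j=0: u_0=41/540 ∈ [0, 7/34) → index 0
j=1: u_1=101/540 ∈ [0, 7/34) → index 0
j=2: u_2=161/540 ∈ [5/17, 13/34) → index 3
j=3: u_3=221/540 ∈ [13/34, 21/34) → index 4
j=4: u_4=281/540 ∈ [13/34, 21/34) → index 4
j=5: u_5=341/540 ∈ [21/34, 11/17) → index 5
j=6: u_6=401/540 ∈ [11/17, 29/34) → index 6
j=7: u_7=461/540 ∈ [29/34, 1) → index 8
j=8: u_8=521/540 ∈ [29/34, 1) → index 8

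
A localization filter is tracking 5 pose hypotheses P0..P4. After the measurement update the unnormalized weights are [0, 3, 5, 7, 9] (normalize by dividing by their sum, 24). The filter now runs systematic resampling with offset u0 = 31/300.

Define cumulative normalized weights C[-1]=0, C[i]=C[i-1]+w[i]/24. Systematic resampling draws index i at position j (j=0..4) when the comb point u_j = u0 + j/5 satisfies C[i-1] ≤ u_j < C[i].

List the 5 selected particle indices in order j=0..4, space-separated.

1 2 3 4 4

C = [0, 1/8, 1/3, 5/8, 1]
j=0: u_0=31/300 ∈ [0, 1/8) → index 1
j=1: u_1=91/300 ∈ [1/8, 1/3) → index 2
j=2: u_2=151/300 ∈ [1/3, 5/8) → index 3
j=3: u_3=211/300 ∈ [5/8, 1) → index 4
j=4: u_4=271/300 ∈ [5/8, 1) → index 4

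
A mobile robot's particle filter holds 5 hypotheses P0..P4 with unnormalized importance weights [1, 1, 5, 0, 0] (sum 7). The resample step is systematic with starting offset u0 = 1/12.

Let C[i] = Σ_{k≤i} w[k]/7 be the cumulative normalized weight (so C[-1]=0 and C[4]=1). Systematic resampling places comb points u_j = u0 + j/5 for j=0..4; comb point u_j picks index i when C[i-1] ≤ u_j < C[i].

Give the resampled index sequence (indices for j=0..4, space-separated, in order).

0 1 2 2 2

C = [1/7, 2/7, 1, 1, 1]
j=0: u_0=1/12 ∈ [0, 1/7) → index 0
j=1: u_1=17/60 ∈ [1/7, 2/7) → index 1
j=2: u_2=29/60 ∈ [2/7, 1) → index 2
j=3: u_3=41/60 ∈ [2/7, 1) → index 2
j=4: u_4=53/60 ∈ [2/7, 1) → index 2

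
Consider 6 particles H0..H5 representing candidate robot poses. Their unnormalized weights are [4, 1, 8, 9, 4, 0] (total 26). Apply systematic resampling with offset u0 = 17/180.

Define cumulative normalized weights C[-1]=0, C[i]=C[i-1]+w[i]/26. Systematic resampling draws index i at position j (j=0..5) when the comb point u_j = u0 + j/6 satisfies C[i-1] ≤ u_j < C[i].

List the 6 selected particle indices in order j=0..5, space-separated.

0 2 2 3 3 4

C = [2/13, 5/26, 1/2, 11/13, 1, 1]
j=0: u_0=17/180 ∈ [0, 2/13) → index 0
j=1: u_1=47/180 ∈ [5/26, 1/2) → index 2
j=2: u_2=77/180 ∈ [5/26, 1/2) → index 2
j=3: u_3=107/180 ∈ [1/2, 11/13) → index 3
j=4: u_4=137/180 ∈ [1/2, 11/13) → index 3
j=5: u_5=167/180 ∈ [11/13, 1) → index 4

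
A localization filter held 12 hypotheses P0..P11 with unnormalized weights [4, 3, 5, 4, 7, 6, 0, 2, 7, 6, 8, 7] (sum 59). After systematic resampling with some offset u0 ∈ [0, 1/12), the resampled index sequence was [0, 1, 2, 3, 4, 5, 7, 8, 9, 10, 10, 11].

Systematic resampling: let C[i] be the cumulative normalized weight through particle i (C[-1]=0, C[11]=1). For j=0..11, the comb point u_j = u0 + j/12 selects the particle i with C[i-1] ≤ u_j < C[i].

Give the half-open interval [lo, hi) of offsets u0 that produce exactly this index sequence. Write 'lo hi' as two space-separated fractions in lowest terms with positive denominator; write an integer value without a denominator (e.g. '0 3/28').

0 5/236

C = [4/59, 7/59, 12/59, 16/59, 23/59, 29/59, 29/59, 31/59, 38/59, 44/59, 52/59, 1]
j=0 picked index 0: u0 ∈ [0, 4/59)
j=1 picked index 1: u0 ∈ [-11/708, 25/708)
j=2 picked index 2: u0 ∈ [-17/354, 13/354)
j=3 picked index 3: u0 ∈ [-11/236, 5/236)
j=4 picked index 4: u0 ∈ [-11/177, 10/177)
j=5 picked index 5: u0 ∈ [-19/708, 53/708)
j=6 picked index 7: u0 ∈ [-1/118, 3/118)
j=7 picked index 8: u0 ∈ [-41/708, 43/708)
j=8 picked index 9: u0 ∈ [-4/177, 14/177)
j=9 picked index 10: u0 ∈ [-1/236, 31/236)
j=10 picked index 10: u0 ∈ [-31/354, 17/354)
j=11 picked index 11: u0 ∈ [-25/708, 1/12)
intersection: [0, 5/236)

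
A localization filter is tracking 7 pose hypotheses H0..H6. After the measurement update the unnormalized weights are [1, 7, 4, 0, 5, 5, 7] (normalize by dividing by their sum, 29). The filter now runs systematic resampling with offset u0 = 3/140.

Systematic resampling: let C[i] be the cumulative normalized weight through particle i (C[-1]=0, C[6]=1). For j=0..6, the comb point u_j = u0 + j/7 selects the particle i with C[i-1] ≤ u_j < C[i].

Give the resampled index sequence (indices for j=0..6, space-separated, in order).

C = [1/29, 8/29, 12/29, 12/29, 17/29, 22/29, 1]
j=0: u_0=3/140 ∈ [0, 1/29) → index 0
j=1: u_1=23/140 ∈ [1/29, 8/29) → index 1
j=2: u_2=43/140 ∈ [8/29, 12/29) → index 2
j=3: u_3=9/20 ∈ [12/29, 17/29) → index 4
j=4: u_4=83/140 ∈ [17/29, 22/29) → index 5
j=5: u_5=103/140 ∈ [17/29, 22/29) → index 5
j=6: u_6=123/140 ∈ [22/29, 1) → index 6

0 1 2 4 5 5 6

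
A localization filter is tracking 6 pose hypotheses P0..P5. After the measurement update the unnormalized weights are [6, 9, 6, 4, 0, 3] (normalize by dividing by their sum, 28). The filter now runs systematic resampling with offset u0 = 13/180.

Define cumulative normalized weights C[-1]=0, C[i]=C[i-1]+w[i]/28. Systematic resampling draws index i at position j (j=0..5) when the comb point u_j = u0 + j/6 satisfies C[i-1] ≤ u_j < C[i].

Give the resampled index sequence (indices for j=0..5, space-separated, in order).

C = [3/14, 15/28, 3/4, 25/28, 25/28, 1]
j=0: u_0=13/180 ∈ [0, 3/14) → index 0
j=1: u_1=43/180 ∈ [3/14, 15/28) → index 1
j=2: u_2=73/180 ∈ [3/14, 15/28) → index 1
j=3: u_3=103/180 ∈ [15/28, 3/4) → index 2
j=4: u_4=133/180 ∈ [15/28, 3/4) → index 2
j=5: u_5=163/180 ∈ [25/28, 1) → index 5

0 1 1 2 2 5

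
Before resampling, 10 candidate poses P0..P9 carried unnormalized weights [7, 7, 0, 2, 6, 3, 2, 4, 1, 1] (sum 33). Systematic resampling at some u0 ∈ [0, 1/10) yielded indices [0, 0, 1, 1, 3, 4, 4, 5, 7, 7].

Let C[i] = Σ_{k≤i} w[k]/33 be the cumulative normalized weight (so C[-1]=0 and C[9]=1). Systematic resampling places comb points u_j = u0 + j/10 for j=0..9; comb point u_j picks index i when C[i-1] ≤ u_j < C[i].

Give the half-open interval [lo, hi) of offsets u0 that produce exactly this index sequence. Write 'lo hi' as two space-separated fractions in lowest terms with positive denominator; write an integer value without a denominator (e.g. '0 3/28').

4/165 13/330

C = [7/33, 14/33, 14/33, 16/33, 2/3, 25/33, 9/11, 31/33, 32/33, 1]
j=0 picked index 0: u0 ∈ [0, 7/33)
j=1 picked index 0: u0 ∈ [-1/10, 37/330)
j=2 picked index 1: u0 ∈ [2/165, 37/165)
j=3 picked index 1: u0 ∈ [-29/330, 41/330)
j=4 picked index 3: u0 ∈ [4/165, 14/165)
j=5 picked index 4: u0 ∈ [-1/66, 1/6)
j=6 picked index 4: u0 ∈ [-19/165, 1/15)
j=7 picked index 5: u0 ∈ [-1/30, 19/330)
j=8 picked index 7: u0 ∈ [1/55, 23/165)
j=9 picked index 7: u0 ∈ [-9/110, 13/330)
intersection: [4/165, 13/330)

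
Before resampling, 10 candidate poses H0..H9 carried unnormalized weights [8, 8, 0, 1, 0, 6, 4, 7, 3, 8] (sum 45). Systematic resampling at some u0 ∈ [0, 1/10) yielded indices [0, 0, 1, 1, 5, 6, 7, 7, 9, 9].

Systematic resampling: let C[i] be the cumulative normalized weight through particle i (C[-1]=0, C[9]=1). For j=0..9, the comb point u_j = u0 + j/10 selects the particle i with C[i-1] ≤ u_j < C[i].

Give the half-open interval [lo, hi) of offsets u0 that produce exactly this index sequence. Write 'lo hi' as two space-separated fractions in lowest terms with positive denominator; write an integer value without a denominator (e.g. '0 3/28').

1/45 1/18

C = [8/45, 16/45, 16/45, 17/45, 17/45, 23/45, 3/5, 34/45, 37/45, 1]
j=0 picked index 0: u0 ∈ [0, 8/45)
j=1 picked index 0: u0 ∈ [-1/10, 7/90)
j=2 picked index 1: u0 ∈ [-1/45, 7/45)
j=3 picked index 1: u0 ∈ [-11/90, 1/18)
j=4 picked index 5: u0 ∈ [-1/45, 1/9)
j=5 picked index 6: u0 ∈ [1/90, 1/10)
j=6 picked index 7: u0 ∈ [0, 7/45)
j=7 picked index 7: u0 ∈ [-1/10, 1/18)
j=8 picked index 9: u0 ∈ [1/45, 1/5)
j=9 picked index 9: u0 ∈ [-7/90, 1/10)
intersection: [1/45, 1/18)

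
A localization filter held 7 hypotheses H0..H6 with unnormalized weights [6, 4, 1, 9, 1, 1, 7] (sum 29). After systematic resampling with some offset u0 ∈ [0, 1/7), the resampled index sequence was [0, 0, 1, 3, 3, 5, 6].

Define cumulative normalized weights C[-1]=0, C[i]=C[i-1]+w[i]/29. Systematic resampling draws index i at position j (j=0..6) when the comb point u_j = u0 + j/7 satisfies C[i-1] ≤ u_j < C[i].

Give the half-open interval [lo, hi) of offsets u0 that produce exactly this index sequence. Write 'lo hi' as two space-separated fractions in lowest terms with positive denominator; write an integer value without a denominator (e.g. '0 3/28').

C = [6/29, 10/29, 11/29, 20/29, 21/29, 22/29, 1]
j=0 picked index 0: u0 ∈ [0, 6/29)
j=1 picked index 0: u0 ∈ [-1/7, 13/203)
j=2 picked index 1: u0 ∈ [-16/203, 12/203)
j=3 picked index 3: u0 ∈ [-10/203, 53/203)
j=4 picked index 3: u0 ∈ [-39/203, 24/203)
j=5 picked index 5: u0 ∈ [2/203, 9/203)
j=6 picked index 6: u0 ∈ [-20/203, 1/7)
intersection: [2/203, 9/203)

2/203 9/203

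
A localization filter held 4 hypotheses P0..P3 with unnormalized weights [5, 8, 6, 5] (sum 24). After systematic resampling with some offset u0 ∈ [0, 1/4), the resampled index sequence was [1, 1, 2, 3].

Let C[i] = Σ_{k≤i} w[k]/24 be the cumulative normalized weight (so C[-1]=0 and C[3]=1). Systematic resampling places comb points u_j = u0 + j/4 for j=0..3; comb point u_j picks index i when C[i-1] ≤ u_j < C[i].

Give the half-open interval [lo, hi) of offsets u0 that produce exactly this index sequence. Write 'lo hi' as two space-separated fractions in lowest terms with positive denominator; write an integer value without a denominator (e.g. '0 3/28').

C = [5/24, 13/24, 19/24, 1]
j=0 picked index 1: u0 ∈ [5/24, 13/24)
j=1 picked index 1: u0 ∈ [-1/24, 7/24)
j=2 picked index 2: u0 ∈ [1/24, 7/24)
j=3 picked index 3: u0 ∈ [1/24, 1/4)
intersection: [5/24, 1/4)

5/24 1/4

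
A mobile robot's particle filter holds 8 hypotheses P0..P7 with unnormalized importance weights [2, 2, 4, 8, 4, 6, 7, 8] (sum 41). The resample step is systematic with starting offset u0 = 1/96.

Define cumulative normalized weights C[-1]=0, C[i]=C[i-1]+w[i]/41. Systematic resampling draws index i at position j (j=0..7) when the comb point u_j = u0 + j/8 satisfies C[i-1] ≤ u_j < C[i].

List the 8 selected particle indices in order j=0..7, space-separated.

0 2 3 3 5 6 6 7

C = [2/41, 4/41, 8/41, 16/41, 20/41, 26/41, 33/41, 1]
j=0: u_0=1/96 ∈ [0, 2/41) → index 0
j=1: u_1=13/96 ∈ [4/41, 8/41) → index 2
j=2: u_2=25/96 ∈ [8/41, 16/41) → index 3
j=3: u_3=37/96 ∈ [8/41, 16/41) → index 3
j=4: u_4=49/96 ∈ [20/41, 26/41) → index 5
j=5: u_5=61/96 ∈ [26/41, 33/41) → index 6
j=6: u_6=73/96 ∈ [26/41, 33/41) → index 6
j=7: u_7=85/96 ∈ [33/41, 1) → index 7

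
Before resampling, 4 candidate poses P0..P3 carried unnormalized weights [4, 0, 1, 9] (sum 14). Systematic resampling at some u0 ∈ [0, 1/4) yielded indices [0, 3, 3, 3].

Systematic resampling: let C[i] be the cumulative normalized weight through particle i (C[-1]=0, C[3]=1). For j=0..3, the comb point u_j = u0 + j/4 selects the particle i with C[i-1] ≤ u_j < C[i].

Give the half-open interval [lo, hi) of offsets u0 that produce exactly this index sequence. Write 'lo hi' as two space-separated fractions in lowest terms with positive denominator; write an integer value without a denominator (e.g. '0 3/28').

C = [2/7, 2/7, 5/14, 1]
j=0 picked index 0: u0 ∈ [0, 2/7)
j=1 picked index 3: u0 ∈ [3/28, 3/4)
j=2 picked index 3: u0 ∈ [-1/7, 1/2)
j=3 picked index 3: u0 ∈ [-11/28, 1/4)
intersection: [3/28, 1/4)

3/28 1/4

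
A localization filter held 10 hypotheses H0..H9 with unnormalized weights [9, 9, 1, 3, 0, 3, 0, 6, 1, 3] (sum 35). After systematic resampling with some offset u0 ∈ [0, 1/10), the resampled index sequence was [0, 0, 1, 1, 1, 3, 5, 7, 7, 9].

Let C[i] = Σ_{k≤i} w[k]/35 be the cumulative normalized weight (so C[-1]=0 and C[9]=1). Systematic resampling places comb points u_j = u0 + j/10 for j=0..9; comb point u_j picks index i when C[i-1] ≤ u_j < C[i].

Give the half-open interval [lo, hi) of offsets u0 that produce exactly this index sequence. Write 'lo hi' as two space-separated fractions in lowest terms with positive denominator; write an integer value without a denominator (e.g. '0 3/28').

2/35 3/35

C = [9/35, 18/35, 19/35, 22/35, 22/35, 5/7, 5/7, 31/35, 32/35, 1]
j=0 picked index 0: u0 ∈ [0, 9/35)
j=1 picked index 0: u0 ∈ [-1/10, 11/70)
j=2 picked index 1: u0 ∈ [2/35, 11/35)
j=3 picked index 1: u0 ∈ [-3/70, 3/14)
j=4 picked index 1: u0 ∈ [-1/7, 4/35)
j=5 picked index 3: u0 ∈ [3/70, 9/70)
j=6 picked index 5: u0 ∈ [1/35, 4/35)
j=7 picked index 7: u0 ∈ [1/70, 13/70)
j=8 picked index 7: u0 ∈ [-3/35, 3/35)
j=9 picked index 9: u0 ∈ [1/70, 1/10)
intersection: [2/35, 3/35)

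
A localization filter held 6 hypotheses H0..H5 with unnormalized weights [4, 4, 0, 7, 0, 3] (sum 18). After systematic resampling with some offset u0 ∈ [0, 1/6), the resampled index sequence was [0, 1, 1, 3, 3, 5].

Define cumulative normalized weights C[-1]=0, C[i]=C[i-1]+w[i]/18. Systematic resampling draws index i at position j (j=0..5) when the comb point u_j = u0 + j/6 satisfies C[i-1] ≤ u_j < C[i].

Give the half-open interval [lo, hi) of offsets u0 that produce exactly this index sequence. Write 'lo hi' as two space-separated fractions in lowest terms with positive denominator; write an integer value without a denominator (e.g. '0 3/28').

1/18 1/9

C = [2/9, 4/9, 4/9, 5/6, 5/6, 1]
j=0 picked index 0: u0 ∈ [0, 2/9)
j=1 picked index 1: u0 ∈ [1/18, 5/18)
j=2 picked index 1: u0 ∈ [-1/9, 1/9)
j=3 picked index 3: u0 ∈ [-1/18, 1/3)
j=4 picked index 3: u0 ∈ [-2/9, 1/6)
j=5 picked index 5: u0 ∈ [0, 1/6)
intersection: [1/18, 1/9)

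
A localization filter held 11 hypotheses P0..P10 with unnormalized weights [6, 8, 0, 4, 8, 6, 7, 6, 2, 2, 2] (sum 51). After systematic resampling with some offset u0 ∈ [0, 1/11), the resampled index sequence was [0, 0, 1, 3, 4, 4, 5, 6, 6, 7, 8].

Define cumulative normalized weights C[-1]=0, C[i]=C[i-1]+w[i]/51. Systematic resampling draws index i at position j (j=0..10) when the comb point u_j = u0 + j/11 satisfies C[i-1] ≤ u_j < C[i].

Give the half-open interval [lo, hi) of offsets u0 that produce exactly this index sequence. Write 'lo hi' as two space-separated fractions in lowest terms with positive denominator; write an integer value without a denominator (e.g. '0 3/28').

C = [2/17, 14/51, 14/51, 6/17, 26/51, 32/51, 13/17, 15/17, 47/51, 49/51, 1]
j=0 picked index 0: u0 ∈ [0, 2/17)
j=1 picked index 0: u0 ∈ [-1/11, 5/187)
j=2 picked index 1: u0 ∈ [-12/187, 52/561)
j=3 picked index 3: u0 ∈ [1/561, 15/187)
j=4 picked index 4: u0 ∈ [-2/187, 82/561)
j=5 picked index 4: u0 ∈ [-19/187, 31/561)
j=6 picked index 5: u0 ∈ [-20/561, 46/561)
j=7 picked index 6: u0 ∈ [-5/561, 24/187)
j=8 picked index 6: u0 ∈ [-56/561, 7/187)
j=9 picked index 7: u0 ∈ [-10/187, 12/187)
j=10 picked index 8: u0 ∈ [-5/187, 7/561)
intersection: [1/561, 7/561)

1/561 7/561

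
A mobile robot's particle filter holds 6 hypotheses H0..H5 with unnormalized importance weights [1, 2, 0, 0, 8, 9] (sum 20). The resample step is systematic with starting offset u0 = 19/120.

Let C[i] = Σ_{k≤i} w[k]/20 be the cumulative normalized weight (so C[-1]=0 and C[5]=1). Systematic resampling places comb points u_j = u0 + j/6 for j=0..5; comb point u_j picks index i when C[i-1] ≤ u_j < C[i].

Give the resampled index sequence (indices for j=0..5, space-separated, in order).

4 4 4 5 5 5

C = [1/20, 3/20, 3/20, 3/20, 11/20, 1]
j=0: u_0=19/120 ∈ [3/20, 11/20) → index 4
j=1: u_1=13/40 ∈ [3/20, 11/20) → index 4
j=2: u_2=59/120 ∈ [3/20, 11/20) → index 4
j=3: u_3=79/120 ∈ [11/20, 1) → index 5
j=4: u_4=33/40 ∈ [11/20, 1) → index 5
j=5: u_5=119/120 ∈ [11/20, 1) → index 5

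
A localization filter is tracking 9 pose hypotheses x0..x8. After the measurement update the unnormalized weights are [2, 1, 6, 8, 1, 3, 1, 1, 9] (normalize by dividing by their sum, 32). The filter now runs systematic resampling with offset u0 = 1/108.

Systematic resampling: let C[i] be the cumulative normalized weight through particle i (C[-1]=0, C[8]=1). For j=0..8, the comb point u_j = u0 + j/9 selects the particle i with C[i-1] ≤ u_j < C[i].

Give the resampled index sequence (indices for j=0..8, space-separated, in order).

C = [1/16, 3/32, 9/32, 17/32, 9/16, 21/32, 11/16, 23/32, 1]
j=0: u_0=1/108 ∈ [0, 1/16) → index 0
j=1: u_1=13/108 ∈ [3/32, 9/32) → index 2
j=2: u_2=25/108 ∈ [3/32, 9/32) → index 2
j=3: u_3=37/108 ∈ [9/32, 17/32) → index 3
j=4: u_4=49/108 ∈ [9/32, 17/32) → index 3
j=5: u_5=61/108 ∈ [9/16, 21/32) → index 5
j=6: u_6=73/108 ∈ [21/32, 11/16) → index 6
j=7: u_7=85/108 ∈ [23/32, 1) → index 8
j=8: u_8=97/108 ∈ [23/32, 1) → index 8

0 2 2 3 3 5 6 8 8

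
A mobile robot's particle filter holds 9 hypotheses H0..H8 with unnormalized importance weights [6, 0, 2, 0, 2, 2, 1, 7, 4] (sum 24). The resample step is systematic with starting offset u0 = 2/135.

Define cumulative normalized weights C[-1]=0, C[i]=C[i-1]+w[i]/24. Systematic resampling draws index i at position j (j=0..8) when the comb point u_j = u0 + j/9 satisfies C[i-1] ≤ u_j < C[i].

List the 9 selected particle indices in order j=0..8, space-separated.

C = [1/4, 1/4, 1/3, 1/3, 5/12, 1/2, 13/24, 5/6, 1]
j=0: u_0=2/135 ∈ [0, 1/4) → index 0
j=1: u_1=17/135 ∈ [0, 1/4) → index 0
j=2: u_2=32/135 ∈ [0, 1/4) → index 0
j=3: u_3=47/135 ∈ [1/3, 5/12) → index 4
j=4: u_4=62/135 ∈ [5/12, 1/2) → index 5
j=5: u_5=77/135 ∈ [13/24, 5/6) → index 7
j=6: u_6=92/135 ∈ [13/24, 5/6) → index 7
j=7: u_7=107/135 ∈ [13/24, 5/6) → index 7
j=8: u_8=122/135 ∈ [5/6, 1) → index 8

0 0 0 4 5 7 7 7 8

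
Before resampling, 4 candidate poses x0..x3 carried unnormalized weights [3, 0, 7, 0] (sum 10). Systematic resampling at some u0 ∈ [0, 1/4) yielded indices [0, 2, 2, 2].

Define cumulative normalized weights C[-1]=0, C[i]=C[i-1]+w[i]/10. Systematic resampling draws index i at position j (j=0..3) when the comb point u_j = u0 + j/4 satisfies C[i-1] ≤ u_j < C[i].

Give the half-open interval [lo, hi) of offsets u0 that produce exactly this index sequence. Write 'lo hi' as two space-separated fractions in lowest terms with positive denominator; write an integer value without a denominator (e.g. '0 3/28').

C = [3/10, 3/10, 1, 1]
j=0 picked index 0: u0 ∈ [0, 3/10)
j=1 picked index 2: u0 ∈ [1/20, 3/4)
j=2 picked index 2: u0 ∈ [-1/5, 1/2)
j=3 picked index 2: u0 ∈ [-9/20, 1/4)
intersection: [1/20, 1/4)

1/20 1/4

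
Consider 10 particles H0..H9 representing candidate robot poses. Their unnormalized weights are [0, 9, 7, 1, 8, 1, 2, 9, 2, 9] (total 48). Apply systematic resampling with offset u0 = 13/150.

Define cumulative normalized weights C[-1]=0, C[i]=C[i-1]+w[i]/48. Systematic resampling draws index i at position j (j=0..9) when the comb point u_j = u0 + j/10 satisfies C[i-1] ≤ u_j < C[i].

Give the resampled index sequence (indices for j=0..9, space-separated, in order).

1 1 2 4 4 7 7 8 9 9

C = [0, 3/16, 1/3, 17/48, 25/48, 13/24, 7/12, 37/48, 13/16, 1]
j=0: u_0=13/150 ∈ [0, 3/16) → index 1
j=1: u_1=14/75 ∈ [0, 3/16) → index 1
j=2: u_2=43/150 ∈ [3/16, 1/3) → index 2
j=3: u_3=29/75 ∈ [17/48, 25/48) → index 4
j=4: u_4=73/150 ∈ [17/48, 25/48) → index 4
j=5: u_5=44/75 ∈ [7/12, 37/48) → index 7
j=6: u_6=103/150 ∈ [7/12, 37/48) → index 7
j=7: u_7=59/75 ∈ [37/48, 13/16) → index 8
j=8: u_8=133/150 ∈ [13/16, 1) → index 9
j=9: u_9=74/75 ∈ [13/16, 1) → index 9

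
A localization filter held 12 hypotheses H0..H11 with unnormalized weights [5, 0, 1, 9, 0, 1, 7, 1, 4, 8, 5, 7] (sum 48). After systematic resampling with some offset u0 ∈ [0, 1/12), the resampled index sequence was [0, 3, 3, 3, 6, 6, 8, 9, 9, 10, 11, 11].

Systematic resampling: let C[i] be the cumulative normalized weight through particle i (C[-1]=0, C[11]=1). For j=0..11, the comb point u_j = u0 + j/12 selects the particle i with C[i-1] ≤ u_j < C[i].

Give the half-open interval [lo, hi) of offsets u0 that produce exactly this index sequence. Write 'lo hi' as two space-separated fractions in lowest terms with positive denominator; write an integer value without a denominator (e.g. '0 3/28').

C = [5/48, 5/48, 1/8, 5/16, 5/16, 1/3, 23/48, 1/2, 7/12, 3/4, 41/48, 1]
j=0 picked index 0: u0 ∈ [0, 5/48)
j=1 picked index 3: u0 ∈ [1/24, 11/48)
j=2 picked index 3: u0 ∈ [-1/24, 7/48)
j=3 picked index 3: u0 ∈ [-1/8, 1/16)
j=4 picked index 6: u0 ∈ [0, 7/48)
j=5 picked index 6: u0 ∈ [-1/12, 1/16)
j=6 picked index 8: u0 ∈ [0, 1/12)
j=7 picked index 9: u0 ∈ [0, 1/6)
j=8 picked index 9: u0 ∈ [-1/12, 1/12)
j=9 picked index 10: u0 ∈ [0, 5/48)
j=10 picked index 11: u0 ∈ [1/48, 1/6)
j=11 picked index 11: u0 ∈ [-1/16, 1/12)
intersection: [1/24, 1/16)

1/24 1/16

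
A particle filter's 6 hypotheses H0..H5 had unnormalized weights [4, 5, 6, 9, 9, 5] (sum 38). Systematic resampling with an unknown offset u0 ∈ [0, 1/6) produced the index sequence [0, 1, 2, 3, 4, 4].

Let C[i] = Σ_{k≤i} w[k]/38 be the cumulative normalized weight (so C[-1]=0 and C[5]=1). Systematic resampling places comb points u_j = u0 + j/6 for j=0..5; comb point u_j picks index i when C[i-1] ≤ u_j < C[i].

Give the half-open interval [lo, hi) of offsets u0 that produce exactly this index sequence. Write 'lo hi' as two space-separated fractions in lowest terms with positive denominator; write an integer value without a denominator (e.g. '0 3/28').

C = [2/19, 9/38, 15/38, 12/19, 33/38, 1]
j=0 picked index 0: u0 ∈ [0, 2/19)
j=1 picked index 1: u0 ∈ [-7/114, 4/57)
j=2 picked index 2: u0 ∈ [-11/114, 7/114)
j=3 picked index 3: u0 ∈ [-2/19, 5/38)
j=4 picked index 4: u0 ∈ [-2/57, 23/114)
j=5 picked index 4: u0 ∈ [-23/114, 2/57)
intersection: [0, 2/57)

0 2/57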